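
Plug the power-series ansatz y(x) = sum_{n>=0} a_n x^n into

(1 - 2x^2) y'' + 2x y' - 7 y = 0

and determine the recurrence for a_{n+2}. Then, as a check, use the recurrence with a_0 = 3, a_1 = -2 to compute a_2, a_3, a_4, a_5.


Substitute y = sum_n a_n x^n.
(1 - 2 x^2) y'' contributes (n+2)(n+1) a_{n+2} - 2 n(n-1) a_n at x^n.
2 x y'(x) contributes 2 n a_n at x^n.
-7 y(x) contributes -7 a_n at x^n.
Matching x^n: (n+2)(n+1) a_{n+2} + (-2 n(n-1) + 2 n - 7) a_n = 0.
Thus a_{n+2} = (2 n(n-1) - 2 n + 7) / ((n+1)(n+2)) * a_n.

Check with a_0 = 3, a_1 = -2 (apply the recurrence for n = 0, 1, 2, 3): a_0 = 3, a_1 = -2, a_2 = 21/2, a_3 = -5/3, a_4 = 49/8, a_5 = -13/12.

a_(n+2) = (2 n(n-1) - 2 n + 7) / ((n+1)(n+2)) * a_n; check: a_0 = 3, a_1 = -2, a_2 = 21/2, a_3 = -5/3, a_4 = 49/8, a_5 = -13/12


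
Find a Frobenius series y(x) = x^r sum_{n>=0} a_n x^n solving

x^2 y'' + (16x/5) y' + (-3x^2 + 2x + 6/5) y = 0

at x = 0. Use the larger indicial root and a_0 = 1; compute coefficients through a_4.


Write in Frobenius form y'' + (p(x)/x) y' + (q(x)/x^2) y = 0:
  p(x) = 16/5,  q(x) = -3x^2 + 2x + 6/5.
Indicial equation: r(r-1) + (16/5) r + (6/5) = 0 -> roots r_1 = -1, r_2 = -6/5.
Take r = r_1 = -1. Let y(x) = x^r sum_{n>=0} a_n x^n with a_0 = 1.
Substitute y = x^r sum a_n x^n and match x^{r+n}. The recurrence is
  D(n) a_n + 2 a_{n-1} - 3 a_{n-2} = 0,  where D(n) = (r+n)(r+n-1) + (16/5)(r+n) + (6/5).
  a_n = [-2 a_{n-1} + 3 a_{n-2}] / D(n).
Since the indicial polynomial factors as (r - r_1)(r - r_2), D(n) = (r_1 + n - r_1)(r_1 + n - r_2) = n(n + 1/5).
Evaluating step by step (a_0 = 1):
  n = 1: D(1) = 1(1 + 1/5) = 6/5; numerator = -2(1) = -2; a_1 = (-2)/(6/5) = -5/3
  n = 2: D(2) = 2(2 + 1/5) = 22/5; numerator = -2(-5/3) + 3(1) = 19/3; a_2 = (19/3)/(22/5) = 95/66
  n = 3: D(3) = 3(3 + 1/5) = 48/5; numerator = -2(95/66) + 3(-5/3) = -260/33; a_3 = (-260/33)/(48/5) = -325/396
  n = 4: D(4) = 4(4 + 1/5) = 84/5; numerator = -2(-325/396) + 3(95/66) = 590/99; a_4 = (590/99)/(84/5) = 1475/4158

r = -1; a_0 = 1; a_1 = -5/3; a_2 = 95/66; a_3 = -325/396; a_4 = 1475/4158


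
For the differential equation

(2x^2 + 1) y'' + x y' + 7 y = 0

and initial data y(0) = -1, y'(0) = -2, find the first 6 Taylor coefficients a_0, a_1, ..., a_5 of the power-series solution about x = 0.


Ansatz: y(x) = sum_{n>=0} a_n x^n, so y'(x) = sum_{n>=1} n a_n x^(n-1) and y''(x) = sum_{n>=2} n(n-1) a_n x^(n-2).
Substitute into P(x) y'' + Q(x) y' + R(x) y = 0 with P(x) = 2x^2 + 1, Q(x) = x, R(x) = 7, and match powers of x.
Initial conditions: a_0 = -1, a_1 = -2.
Setting the coefficient of each power of x to zero and solving order by order (substituting the coefficients already found):
  x^0: 2 a_2 + 7 a_0 = 0  ->  2 a_2 = -7 a_0 = 7  ->  a_2 = 7/2
  x^1: 6 a_3 + 8 a_1 = 0  ->  6 a_3 = -8 a_1 = 16  ->  a_3 = 8/3
  x^2: 12 a_4 + 13 a_2 = 0  ->  12 a_4 = -13 a_2 = -91/2  ->  a_4 = -91/24
  x^3: 20 a_5 + 22 a_3 = 0  ->  20 a_5 = -22 a_3 = -176/3  ->  a_5 = -44/15
Truncated series: y(x) = -1 - 2 x + (7/2) x^2 + (8/3) x^3 - (91/24) x^4 - (44/15) x^5 + O(x^6).

a_0 = -1; a_1 = -2; a_2 = 7/2; a_3 = 8/3; a_4 = -91/24; a_5 = -44/15


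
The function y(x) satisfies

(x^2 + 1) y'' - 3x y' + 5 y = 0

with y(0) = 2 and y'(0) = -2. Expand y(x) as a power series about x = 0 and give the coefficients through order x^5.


Ansatz: y(x) = sum_{n>=0} a_n x^n, so y'(x) = sum_{n>=1} n a_n x^(n-1) and y''(x) = sum_{n>=2} n(n-1) a_n x^(n-2).
Substitute into P(x) y'' + Q(x) y' + R(x) y = 0 with P(x) = x^2 + 1, Q(x) = -3x, R(x) = 5, and match powers of x.
Initial conditions: a_0 = 2, a_1 = -2.
Setting the coefficient of each power of x to zero and solving order by order (substituting the coefficients already found):
  x^0: 2 a_2 + 5 a_0 = 0  ->  2 a_2 = -5 a_0 = -10  ->  a_2 = -5
  x^1: 6 a_3 + 2 a_1 = 0  ->  6 a_3 = -2 a_1 = 4  ->  a_3 = 2/3
  x^2: 12 a_4 + a_2 = 0  ->  12 a_4 = -a_2 = 5  ->  a_4 = 5/12
  x^3: 20 a_5 + 2 a_3 = 0  ->  20 a_5 = -2 a_3 = -4/3  ->  a_5 = -1/15
Truncated series: y(x) = 2 - 2 x - 5 x^2 + (2/3) x^3 + (5/12) x^4 - (1/15) x^5 + O(x^6).

a_0 = 2; a_1 = -2; a_2 = -5; a_3 = 2/3; a_4 = 5/12; a_5 = -1/15


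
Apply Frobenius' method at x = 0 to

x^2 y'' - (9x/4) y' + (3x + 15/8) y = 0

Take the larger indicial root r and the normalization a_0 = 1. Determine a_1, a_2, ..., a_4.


Write in Frobenius form y'' + (p(x)/x) y' + (q(x)/x^2) y = 0:
  p(x) = -9/4,  q(x) = 3x + 15/8.
Indicial equation: r(r-1) + (-9/4) r + (15/8) = 0 -> roots r_1 = 5/2, r_2 = 3/4.
Take r = r_1 = 5/2. Let y(x) = x^r sum_{n>=0} a_n x^n with a_0 = 1.
Substitute y = x^r sum a_n x^n and match x^{r+n}. The recurrence is
  D(n) a_n + 3 a_{n-1} = 0,  where D(n) = (r+n)(r+n-1) + (-9/4)(r+n) + (15/8).
  a_n = -3 / D(n) * a_{n-1}.
Since the indicial polynomial factors as (r - r_1)(r - r_2), D(n) = (r_1 + n - r_1)(r_1 + n - r_2) = n(n + 7/4).
Evaluating step by step (a_0 = 1):
  n = 1: D(1) = 1(1 + 7/4) = 11/4; numerator = -3(1) = -3; a_1 = (-3)/(11/4) = -12/11
  n = 2: D(2) = 2(2 + 7/4) = 15/2; numerator = -3(-12/11) = 36/11; a_2 = (36/11)/(15/2) = 24/55
  n = 3: D(3) = 3(3 + 7/4) = 57/4; numerator = -3(24/55) = -72/55; a_3 = (-72/55)/(57/4) = -96/1045
  n = 4: D(4) = 4(4 + 7/4) = 23; numerator = -3(-96/1045) = 288/1045; a_4 = (288/1045)/(23) = 288/24035

r = 5/2; a_0 = 1; a_1 = -12/11; a_2 = 24/55; a_3 = -96/1045; a_4 = 288/24035


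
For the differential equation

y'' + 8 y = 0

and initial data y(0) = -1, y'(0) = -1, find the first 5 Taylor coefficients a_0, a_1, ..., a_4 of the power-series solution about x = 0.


Ansatz: y(x) = sum_{n>=0} a_n x^n, so y'(x) = sum_{n>=1} n a_n x^(n-1) and y''(x) = sum_{n>=2} n(n-1) a_n x^(n-2).
Substitute into P(x) y'' + Q(x) y' + R(x) y = 0 with P(x) = 1, Q(x) = 0, R(x) = 8, and match powers of x.
Initial conditions: a_0 = -1, a_1 = -1.
Setting the coefficient of each power of x to zero and solving order by order (substituting the coefficients already found):
  x^0: 2 a_2 + 8 a_0 = 0  ->  2 a_2 = -8 a_0 = 8  ->  a_2 = 4
  x^1: 6 a_3 + 8 a_1 = 0  ->  6 a_3 = -8 a_1 = 8  ->  a_3 = 4/3
  x^2: 12 a_4 + 8 a_2 = 0  ->  12 a_4 = -8 a_2 = -32  ->  a_4 = -8/3
Truncated series: y(x) = -1 - x + 4 x^2 + (4/3) x^3 - (8/3) x^4 + O(x^5).

a_0 = -1; a_1 = -1; a_2 = 4; a_3 = 4/3; a_4 = -8/3


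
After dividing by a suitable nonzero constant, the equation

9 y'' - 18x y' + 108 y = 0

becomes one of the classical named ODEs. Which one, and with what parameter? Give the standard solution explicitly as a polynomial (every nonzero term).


All three coefficients share the factor 9; dividing through by 9 gives  y'' - 2x y' + 12 y = 0.
This matches the Hermite equation y'' - 2x y' + 2n y = 0 with 2n = 12, so n = 6; the polynomial solution is H_6(x).
With y = sum_k a_k x^k, matching x^k gives (k+2)(k+1) a_{k+2} = 2(k - n) a_k = 2(k - 6) a_k. The right side vanishes at k = 6, so the series with the parity of 6 terminates at degree 6.
Standard normalization: leading coefficient of H_n is 2^n, so a_6 = 2^6 = 64. Work downward with a_k = (k+1)(k+2) a_{k+2} / (2(k - n)):
  a_4 = (5)(6)(64) / (2(4 - 6)) = 1920/(-4) = -480
  a_2 = (3)(4)(-480) / (2(2 - 6)) = -5760/(-8) = 720
  a_0 = (1)(2)(720) / (2(0 - 6)) = 1440/(-12) = -120
Hence H_6(x) = 64 x^6 - 480 x^4 + 720 x^2 - 120.

H_6(x); series = 64 x^6 - 480 x^4 + 720 x^2 - 120


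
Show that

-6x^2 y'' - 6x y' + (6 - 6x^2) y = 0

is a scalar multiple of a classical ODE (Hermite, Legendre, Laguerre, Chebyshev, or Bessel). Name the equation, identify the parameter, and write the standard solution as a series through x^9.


All three coefficients share the factor -6; dividing through by -6 gives  x^2 y'' + x y' + (x^2 - 1) y = 0.
This matches the Bessel equation x^2 y'' + x y' + (x^2 - nu^2) y = 0 with nu^2 = 1, so nu = 1; the solution bounded at x = 0 is J_1(x).
Frobenius at x = 0: indicial roots ±nu; for r = nu the recurrence k(k + 2nu) c_k = -c_{k-2} gives the standard series J_nu(x) = sum_{k>=0} (-1)^k / (k! (k+nu)!) (x/2)^(2k+nu). Evaluate the first 5 terms:
  k = 0: (-1)^0 / (0! * 1! * 2^1) x^1 = 1/(1*1*2) x^1 = (1/2) x^1
  k = 1: (-1)^1 / (1! * 2! * 2^3) x^3 = -1/(1*2*8) x^3 = (-1/16) x^3
  k = 2: (-1)^2 / (2! * 3! * 2^5) x^5 = 1/(2*6*32) x^5 = (1/384) x^5
  k = 3: (-1)^3 / (3! * 4! * 2^7) x^7 = -1/(6*24*128) x^7 = (-1/18432) x^7
  k = 4: (-1)^4 / (4! * 5! * 2^9) x^9 = 1/(24*120*512) x^9 = (1/1474560) x^9
Hence J_1(x) = x^9/1474560 - x^7/18432 + x^5/384 - x^3/16 + x/2 + ....

J_1(x); series = x^9/1474560 - x^7/18432 + x^5/384 - x^3/16 + x/2


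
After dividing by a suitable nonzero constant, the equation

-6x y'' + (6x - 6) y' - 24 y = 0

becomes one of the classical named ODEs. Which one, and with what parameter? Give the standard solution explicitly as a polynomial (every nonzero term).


All three coefficients share the factor -6; dividing through by -6 gives  x y'' + (1 - x) y' + 4 y = 0.
This matches the Laguerre equation x y'' + (1 - x) y' + n y = 0 with n = 4; the polynomial solution is L_4(x).
With y = sum_k a_k x^k, matching x^k gives (k+1)k a_{k+1} + (k+1) a_{k+1} - k a_k + n a_k = 0, i.e. (k+1)^2 a_{k+1} = (k - n) a_k = (k - 4) a_k. The right side vanishes at k = 4, so the series terminates at degree 4.
Standard normalization L_n(0) = 1 gives a_0 = 1. Work upward with a_{k+1} = (k - 4) a_k / (k+1)^2:
  a_1 = (0 - 4)(1) / 1^2 = -4/1 = -4
  a_2 = (1 - 4)(-4) / 2^2 = 12/4 = 3
  a_3 = (2 - 4)(3) / 3^2 = -6/9 = -2/3
  a_4 = (3 - 4)(-2/3) / 4^2 = (2/3)/16 = 1/24
Hence L_4(x) = x^4/24 - 2 x^3/3 + 3 x^2 - 4 x + 1.

L_4(x); series = x^4/24 - 2 x^3/3 + 3 x^2 - 4 x + 1


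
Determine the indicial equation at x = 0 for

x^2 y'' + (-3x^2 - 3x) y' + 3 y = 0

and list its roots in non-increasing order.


Divide by x^2 to reach normal form y'' + P_1(x) y' + P_2(x) y = 0 with P_1(x) = -3 - 3/x and P_2(x) = 3/x^2.
x = 0 is a singular point because the y'-coefficient -3 - 3/x has a pole at x = 0 and the y-coefficient 3/x^2 has a pole at x = 0.
It is a regular singular point because x P_1(x) = p(x) = -3x - 3 and x^2 P_2(x) = q(x) = 3 are polynomials, hence analytic at x = 0.
p(0) = -3,  q(0) = 3.
Indicial equation: r(r-1) + p(0) r + q(0) = 0, i.e. r^2 + (p(0) - 1) r + q(0) = 0, i.e. r^2 - 4 r + 3 = 0.
Discriminant: (-4)^2 - 4(3) = 4, so r = (4 ± 2)/2.
Solving: r_1 = 3, r_2 = 1.

indicial: r^2 - 4 r + 3 = 0; roots r_1 = 3, r_2 = 1


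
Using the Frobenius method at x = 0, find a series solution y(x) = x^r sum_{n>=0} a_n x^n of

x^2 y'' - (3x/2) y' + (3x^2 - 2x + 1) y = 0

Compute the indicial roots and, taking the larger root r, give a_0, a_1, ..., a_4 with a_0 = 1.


Write in Frobenius form y'' + (p(x)/x) y' + (q(x)/x^2) y = 0:
  p(x) = -3/2,  q(x) = 3x^2 - 2x + 1.
Indicial equation: r(r-1) + (-3/2) r + (1) = 0 -> roots r_1 = 2, r_2 = 1/2.
Take r = r_1 = 2. Let y(x) = x^r sum_{n>=0} a_n x^n with a_0 = 1.
Substitute y = x^r sum a_n x^n and match x^{r+n}. The recurrence is
  D(n) a_n - 2 a_{n-1} + 3 a_{n-2} = 0,  where D(n) = (r+n)(r+n-1) + (-3/2)(r+n) + (1).
  a_n = [2 a_{n-1} - 3 a_{n-2}] / D(n).
Since the indicial polynomial factors as (r - r_1)(r - r_2), D(n) = (r_1 + n - r_1)(r_1 + n - r_2) = n(n + 3/2).
Evaluating step by step (a_0 = 1):
  n = 1: D(1) = 1(1 + 3/2) = 5/2; numerator = 2(1) = 2; a_1 = (2)/(5/2) = 4/5
  n = 2: D(2) = 2(2 + 3/2) = 7; numerator = 2(4/5) - 3(1) = -7/5; a_2 = (-7/5)/(7) = -1/5
  n = 3: D(3) = 3(3 + 3/2) = 27/2; numerator = 2(-1/5) - 3(4/5) = -14/5; a_3 = (-14/5)/(27/2) = -28/135
  n = 4: D(4) = 4(4 + 3/2) = 22; numerator = 2(-28/135) - 3(-1/5) = 5/27; a_4 = (5/27)/(22) = 5/594

r = 2; a_0 = 1; a_1 = 4/5; a_2 = -1/5; a_3 = -28/135; a_4 = 5/594


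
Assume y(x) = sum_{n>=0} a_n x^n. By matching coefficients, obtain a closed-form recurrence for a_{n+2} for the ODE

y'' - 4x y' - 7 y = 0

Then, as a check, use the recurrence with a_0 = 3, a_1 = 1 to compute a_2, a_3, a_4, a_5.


Substitute y = sum_n a_n x^n.
y''(x) has coefficient (n+2)(n+1) a_{n+2} at x^n;
-4 x y'(x) has coefficient -4 n a_n at x^n (shift);
-7 y(x) has coefficient -7 a_n at x^n.
Matching x^n: (n+2)(n+1) a_{n+2} + (-4n - 7) a_n = 0.
Thus a_{n+2} = (4n + 7) / ((n+1)(n+2)) * a_n.

Check with a_0 = 3, a_1 = 1 (apply the recurrence for n = 0, 1, 2, 3): a_0 = 3, a_1 = 1, a_2 = 21/2, a_3 = 11/6, a_4 = 105/8, a_5 = 209/120.

a_(n+2) = (4n + 7) / ((n+1)(n+2)) * a_n; check: a_0 = 3, a_1 = 1, a_2 = 21/2, a_3 = 11/6, a_4 = 105/8, a_5 = 209/120


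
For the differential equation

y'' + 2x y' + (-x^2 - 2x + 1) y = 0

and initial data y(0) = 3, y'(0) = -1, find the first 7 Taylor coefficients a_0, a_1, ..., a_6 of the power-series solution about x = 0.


Ansatz: y(x) = sum_{n>=0} a_n x^n, so y'(x) = sum_{n>=1} n a_n x^(n-1) and y''(x) = sum_{n>=2} n(n-1) a_n x^(n-2).
Substitute into P(x) y'' + Q(x) y' + R(x) y = 0 with P(x) = 1, Q(x) = 2x, R(x) = -x^2 - 2x + 1, and match powers of x.
Initial conditions: a_0 = 3, a_1 = -1.
Setting the coefficient of each power of x to zero and solving order by order (substituting the coefficients already found):
  x^0: 2 a_2 + a_0 = 0  ->  2 a_2 = -a_0 = -3  ->  a_2 = -3/2
  x^1: 6 a_3 + 3 a_1 - 2 a_0 = 0  ->  6 a_3 = -3 a_1 + 2 a_0 = 9  ->  a_3 = 3/2
  x^2: 12 a_4 + 5 a_2 - 2 a_1 - a_0 = 0  ->  12 a_4 = -5 a_2 + 2 a_1 + a_0 = 17/2  ->  a_4 = 17/24
  x^3: 20 a_5 + 7 a_3 - 2 a_2 - a_1 = 0  ->  20 a_5 = -7 a_3 + 2 a_2 + a_1 = -29/2  ->  a_5 = -29/40
  x^4: 30 a_6 + 9 a_4 - 2 a_3 - a_2 = 0  ->  30 a_6 = -9 a_4 + 2 a_3 + a_2 = -39/8  ->  a_6 = -13/80
Truncated series: y(x) = 3 - x - (3/2) x^2 + (3/2) x^3 + (17/24) x^4 - (29/40) x^5 - (13/80) x^6 + O(x^7).

a_0 = 3; a_1 = -1; a_2 = -3/2; a_3 = 3/2; a_4 = 17/24; a_5 = -29/40; a_6 = -13/80


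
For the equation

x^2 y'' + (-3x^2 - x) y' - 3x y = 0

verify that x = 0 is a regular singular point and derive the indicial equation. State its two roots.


Divide by x^2 to reach normal form y'' + P_1(x) y' + P_2(x) y = 0 with P_1(x) = -3 - 1/x and P_2(x) = -3/x.
x = 0 is a singular point because the y'-coefficient -3 - 1/x has a pole at x = 0 and the y-coefficient -3/x has a pole at x = 0.
It is a regular singular point because x P_1(x) = p(x) = -3x - 1 and x^2 P_2(x) = q(x) = -3x are polynomials, hence analytic at x = 0.
p(0) = -1,  q(0) = 0.
Indicial equation: r(r-1) + p(0) r + q(0) = 0, i.e. r^2 + (p(0) - 1) r + q(0) = 0, i.e. r^2 - 2 r = 0.
Discriminant: (-2)^2 - 4(0) = 4, so r = (2 ± 2)/2.
Solving: r_1 = 2, r_2 = 0.

indicial: r^2 - 2 r = 0; roots r_1 = 2, r_2 = 0


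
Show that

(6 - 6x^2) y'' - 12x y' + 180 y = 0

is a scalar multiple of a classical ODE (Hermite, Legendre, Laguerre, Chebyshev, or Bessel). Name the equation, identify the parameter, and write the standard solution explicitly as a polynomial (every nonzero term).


All three coefficients share the factor 6; dividing through by 6 gives  (1 - x^2) y'' - 2x y' + 30 y = 0.
This matches the Legendre equation (1 - x^2) y'' - 2x y' + n(n+1) y = 0 (note the -2x y' term) with n(n+1) = 30, so n = 5; the polynomial solution is P_5(x).
With y = sum_k a_k x^k, matching x^k gives (k+2)(k+1) a_{k+2} = [k(k+1) - n(n+1)] a_k = (k - 5)(k + 6) a_k. The right side vanishes at k = 5, so the series with the parity of 5 terminates at degree 5.
Standard normalization (P_n(1) = 1): leading coefficient (2n)!/(2^n (n!)^2) = 3628800/(32*14400) = 63/8, so a_5 = 63/8. Work downward with a_k = (k+1)(k+2) a_{k+2} / ((k - 5)(k + 6)):
  a_3 = (4)(5)(63/8) / ((3 - 5)(3 + 6)) = (315/2)/(-18) = -35/4
  a_1 = (2)(3)(-35/4) / ((1 - 5)(1 + 6)) = (-105/2)/(-28) = 15/8
Hence P_5(x) = 63 x^5/8 - 35 x^3/4 + 15 x/8.

P_5(x); series = 63 x^5/8 - 35 x^3/4 + 15 x/8


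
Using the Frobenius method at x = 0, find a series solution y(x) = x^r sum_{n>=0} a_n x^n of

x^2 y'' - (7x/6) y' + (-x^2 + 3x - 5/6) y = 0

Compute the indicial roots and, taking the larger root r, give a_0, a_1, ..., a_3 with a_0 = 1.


Write in Frobenius form y'' + (p(x)/x) y' + (q(x)/x^2) y = 0:
  p(x) = -7/6,  q(x) = -x^2 + 3x - 5/6.
Indicial equation: r(r-1) + (-7/6) r + (-5/6) = 0 -> roots r_1 = 5/2, r_2 = -1/3.
Take r = r_1 = 5/2. Let y(x) = x^r sum_{n>=0} a_n x^n with a_0 = 1.
Substitute y = x^r sum a_n x^n and match x^{r+n}. The recurrence is
  D(n) a_n + 3 a_{n-1} - 1 a_{n-2} = 0,  where D(n) = (r+n)(r+n-1) + (-7/6)(r+n) + (-5/6).
  a_n = [-3 a_{n-1} + 1 a_{n-2}] / D(n).
Since the indicial polynomial factors as (r - r_1)(r - r_2), D(n) = (r_1 + n - r_1)(r_1 + n - r_2) = n(n + 17/6).
Evaluating step by step (a_0 = 1):
  n = 1: D(1) = 1(1 + 17/6) = 23/6; numerator = -3(1) = -3; a_1 = (-3)/(23/6) = -18/23
  n = 2: D(2) = 2(2 + 17/6) = 29/3; numerator = -3(-18/23) + 1(1) = 77/23; a_2 = (77/23)/(29/3) = 231/667
  n = 3: D(3) = 3(3 + 17/6) = 35/2; numerator = -3(231/667) + 1(-18/23) = -1215/667; a_3 = (-1215/667)/(35/2) = -486/4669

r = 5/2; a_0 = 1; a_1 = -18/23; a_2 = 231/667; a_3 = -486/4669


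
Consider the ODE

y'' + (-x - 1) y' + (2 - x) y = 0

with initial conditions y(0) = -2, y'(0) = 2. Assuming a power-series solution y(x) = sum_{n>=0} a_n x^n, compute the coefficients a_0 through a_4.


Ansatz: y(x) = sum_{n>=0} a_n x^n, so y'(x) = sum_{n>=1} n a_n x^(n-1) and y''(x) = sum_{n>=2} n(n-1) a_n x^(n-2).
Substitute into P(x) y'' + Q(x) y' + R(x) y = 0 with P(x) = 1, Q(x) = -x - 1, R(x) = 2 - x, and match powers of x.
Initial conditions: a_0 = -2, a_1 = 2.
Setting the coefficient of each power of x to zero and solving order by order (substituting the coefficients already found):
  x^0: 2 a_2 - a_1 + 2 a_0 = 0  ->  2 a_2 = a_1 - 2 a_0 = 6  ->  a_2 = 3
  x^1: 6 a_3 - 2 a_2 + a_1 - a_0 = 0  ->  6 a_3 = 2 a_2 - a_1 + a_0 = 2  ->  a_3 = 1/3
  x^2: 12 a_4 - 3 a_3 - a_1 = 0  ->  12 a_4 = 3 a_3 + a_1 = 3  ->  a_4 = 1/4
Truncated series: y(x) = -2 + 2 x + 3 x^2 + (1/3) x^3 + (1/4) x^4 + O(x^5).

a_0 = -2; a_1 = 2; a_2 = 3; a_3 = 1/3; a_4 = 1/4


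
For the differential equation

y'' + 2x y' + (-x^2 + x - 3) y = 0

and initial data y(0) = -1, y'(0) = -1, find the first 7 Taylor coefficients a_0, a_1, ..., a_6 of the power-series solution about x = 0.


Ansatz: y(x) = sum_{n>=0} a_n x^n, so y'(x) = sum_{n>=1} n a_n x^(n-1) and y''(x) = sum_{n>=2} n(n-1) a_n x^(n-2).
Substitute into P(x) y'' + Q(x) y' + R(x) y = 0 with P(x) = 1, Q(x) = 2x, R(x) = -x^2 + x - 3, and match powers of x.
Initial conditions: a_0 = -1, a_1 = -1.
Setting the coefficient of each power of x to zero and solving order by order (substituting the coefficients already found):
  x^0: 2 a_2 - 3 a_0 = 0  ->  2 a_2 = 3 a_0 = -3  ->  a_2 = -3/2
  x^1: 6 a_3 - a_1 + a_0 = 0  ->  6 a_3 = a_1 - a_0 = 0  ->  a_3 = 0
  x^2: 12 a_4 + a_2 + a_1 - a_0 = 0  ->  12 a_4 = -a_2 - a_1 + a_0 = 3/2  ->  a_4 = 1/8
  x^3: 20 a_5 + 3 a_3 + a_2 - a_1 = 0  ->  20 a_5 = -3 a_3 - a_2 + a_1 = 1/2  ->  a_5 = 1/40
  x^4: 30 a_6 + 5 a_4 + a_3 - a_2 = 0  ->  30 a_6 = -5 a_4 - a_3 + a_2 = -17/8  ->  a_6 = -17/240
Truncated series: y(x) = -1 - x - (3/2) x^2 + (1/8) x^4 + (1/40) x^5 - (17/240) x^6 + O(x^7).

a_0 = -1; a_1 = -1; a_2 = -3/2; a_3 = 0; a_4 = 1/8; a_5 = 1/40; a_6 = -17/240


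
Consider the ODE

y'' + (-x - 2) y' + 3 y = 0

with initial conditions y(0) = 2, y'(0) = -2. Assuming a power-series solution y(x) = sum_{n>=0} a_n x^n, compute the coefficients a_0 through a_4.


Ansatz: y(x) = sum_{n>=0} a_n x^n, so y'(x) = sum_{n>=1} n a_n x^(n-1) and y''(x) = sum_{n>=2} n(n-1) a_n x^(n-2).
Substitute into P(x) y'' + Q(x) y' + R(x) y = 0 with P(x) = 1, Q(x) = -x - 2, R(x) = 3, and match powers of x.
Initial conditions: a_0 = 2, a_1 = -2.
Setting the coefficient of each power of x to zero and solving order by order (substituting the coefficients already found):
  x^0: 2 a_2 - 2 a_1 + 3 a_0 = 0  ->  2 a_2 = 2 a_1 - 3 a_0 = -10  ->  a_2 = -5
  x^1: 6 a_3 - 4 a_2 + 2 a_1 = 0  ->  6 a_3 = 4 a_2 - 2 a_1 = -16  ->  a_3 = -8/3
  x^2: 12 a_4 - 6 a_3 + a_2 = 0  ->  12 a_4 = 6 a_3 - a_2 = -11  ->  a_4 = -11/12
Truncated series: y(x) = 2 - 2 x - 5 x^2 - (8/3) x^3 - (11/12) x^4 + O(x^5).

a_0 = 2; a_1 = -2; a_2 = -5; a_3 = -8/3; a_4 = -11/12


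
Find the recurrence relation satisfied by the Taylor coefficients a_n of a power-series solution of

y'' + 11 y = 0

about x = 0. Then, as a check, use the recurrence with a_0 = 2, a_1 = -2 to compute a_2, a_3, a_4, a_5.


Substitute y = sum_n a_n x^n into y'' + (const) y = 0.
y''(x) = sum_{n>=0} (n+2)(n+1) a_{n+2} x^n.
The ODE becomes sum_n [(n+2)(n+1) a_{n+2} + 11 a_n] x^n = 0.
Setting each coefficient to zero gives the recurrence:
  (n+2)(n+1) a_{n+2} + 11 a_n = 0,
  a_{n+2} = -11 / ((n+1)(n+2)) a_n.

Check with a_0 = 2, a_1 = -2 (apply the recurrence for n = 0, 1, 2, 3): a_0 = 2, a_1 = -2, a_2 = -11, a_3 = 11/3, a_4 = 121/12, a_5 = -121/60.

a_{n+2} = -11/((n+1)(n+2)) * a_n; check: a_0 = 2, a_1 = -2, a_2 = -11, a_3 = 11/3, a_4 = 121/12, a_5 = -121/60


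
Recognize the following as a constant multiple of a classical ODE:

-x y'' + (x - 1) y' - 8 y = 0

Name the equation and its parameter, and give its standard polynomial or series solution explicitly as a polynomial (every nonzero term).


All three coefficients share the factor -1; dividing through by -1 gives  x y'' + (1 - x) y' + 8 y = 0.
This matches the Laguerre equation x y'' + (1 - x) y' + n y = 0 with n = 8; the polynomial solution is L_8(x).
With y = sum_k a_k x^k, matching x^k gives (k+1)k a_{k+1} + (k+1) a_{k+1} - k a_k + n a_k = 0, i.e. (k+1)^2 a_{k+1} = (k - n) a_k = (k - 8) a_k. The right side vanishes at k = 8, so the series terminates at degree 8.
Standard normalization L_n(0) = 1 gives a_0 = 1. Work upward with a_{k+1} = (k - 8) a_k / (k+1)^2:
  a_1 = (0 - 8)(1) / 1^2 = -8/1 = -8
  a_2 = (1 - 8)(-8) / 2^2 = 56/4 = 14
  a_3 = (2 - 8)(14) / 3^2 = -84/9 = -28/3
  a_4 = (3 - 8)(-28/3) / 4^2 = (140/3)/16 = 35/12
  a_5 = (4 - 8)(35/12) / 5^2 = (-35/3)/25 = -7/15
  a_6 = (5 - 8)(-7/15) / 6^2 = (7/5)/36 = 7/180
  a_7 = (6 - 8)(7/180) / 7^2 = (-7/90)/49 = -1/630
  a_8 = (7 - 8)(-1/630) / 8^2 = (1/630)/64 = 1/40320
Hence L_8(x) = x^8/40320 - x^7/630 + 7 x^6/180 - 7 x^5/15 + 35 x^4/12 - 28 x^3/3 + 14 x^2 - 8 x + 1.

L_8(x); series = x^8/40320 - x^7/630 + 7 x^6/180 - 7 x^5/15 + 35 x^4/12 - 28 x^3/3 + 14 x^2 - 8 x + 1


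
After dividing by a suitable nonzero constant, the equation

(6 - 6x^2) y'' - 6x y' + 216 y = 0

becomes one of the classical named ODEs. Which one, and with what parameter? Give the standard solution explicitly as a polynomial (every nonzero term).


All three coefficients share the factor 6; dividing through by 6 gives  (1 - x^2) y'' - x y' + 36 y = 0.
This matches the Chebyshev equation (1 - x^2) y'' - x y' + n^2 y = 0 (note the -x y' term, not -2x y') with n^2 = 36, so n = 6; the polynomial solution is T_6(x).
With y = sum_k a_k x^k, matching x^k gives (k+2)(k+1) a_{k+2} = (k^2 - n^2) a_k = (k - 6)(k + 6) a_k. The right side vanishes at k = 6, so the series with the parity of 6 terminates at degree 6.
Standard normalization: leading coefficient of T_n is 2^(n-1), so a_6 = 2^5 = 32. Work downward with a_k = (k+1)(k+2) a_{k+2} / ((k - 6)(k + 6)):
  a_4 = (5)(6)(32) / ((4 - 6)(4 + 6)) = 960/(-20) = -48
  a_2 = (3)(4)(-48) / ((2 - 6)(2 + 6)) = -576/(-32) = 18
  a_0 = (1)(2)(18) / ((0 - 6)(0 + 6)) = 36/(-36) = -1
Hence T_6(x) = 32 x^6 - 48 x^4 + 18 x^2 - 1.

T_6(x); series = 32 x^6 - 48 x^4 + 18 x^2 - 1


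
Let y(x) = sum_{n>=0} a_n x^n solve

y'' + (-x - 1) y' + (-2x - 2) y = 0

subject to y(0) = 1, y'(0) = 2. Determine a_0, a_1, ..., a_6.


Ansatz: y(x) = sum_{n>=0} a_n x^n, so y'(x) = sum_{n>=1} n a_n x^(n-1) and y''(x) = sum_{n>=2} n(n-1) a_n x^(n-2).
Substitute into P(x) y'' + Q(x) y' + R(x) y = 0 with P(x) = 1, Q(x) = -x - 1, R(x) = -2x - 2, and match powers of x.
Initial conditions: a_0 = 1, a_1 = 2.
Setting the coefficient of each power of x to zero and solving order by order (substituting the coefficients already found):
  x^0: 2 a_2 - a_1 - 2 a_0 = 0  ->  2 a_2 = a_1 + 2 a_0 = 4  ->  a_2 = 2
  x^1: 6 a_3 - 2 a_2 - 3 a_1 - 2 a_0 = 0  ->  6 a_3 = 2 a_2 + 3 a_1 + 2 a_0 = 12  ->  a_3 = 2
  x^2: 12 a_4 - 3 a_3 - 4 a_2 - 2 a_1 = 0  ->  12 a_4 = 3 a_3 + 4 a_2 + 2 a_1 = 18  ->  a_4 = 3/2
  x^3: 20 a_5 - 4 a_4 - 5 a_3 - 2 a_2 = 0  ->  20 a_5 = 4 a_4 + 5 a_3 + 2 a_2 = 20  ->  a_5 = 1
  x^4: 30 a_6 - 5 a_5 - 6 a_4 - 2 a_3 = 0  ->  30 a_6 = 5 a_5 + 6 a_4 + 2 a_3 = 18  ->  a_6 = 3/5
Truncated series: y(x) = 1 + 2 x + 2 x^2 + 2 x^3 + (3/2) x^4 + x^5 + (3/5) x^6 + O(x^7).

a_0 = 1; a_1 = 2; a_2 = 2; a_3 = 2; a_4 = 3/2; a_5 = 1; a_6 = 3/5


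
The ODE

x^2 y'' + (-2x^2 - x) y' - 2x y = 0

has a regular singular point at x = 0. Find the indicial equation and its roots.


Divide by x^2 to reach normal form y'' + P_1(x) y' + P_2(x) y = 0 with P_1(x) = -2 - 1/x and P_2(x) = -2/x.
x = 0 is a singular point because the y'-coefficient -2 - 1/x has a pole at x = 0 and the y-coefficient -2/x has a pole at x = 0.
It is a regular singular point because x P_1(x) = p(x) = -2x - 1 and x^2 P_2(x) = q(x) = -2x are polynomials, hence analytic at x = 0.
p(0) = -1,  q(0) = 0.
Indicial equation: r(r-1) + p(0) r + q(0) = 0, i.e. r^2 + (p(0) - 1) r + q(0) = 0, i.e. r^2 - 2 r = 0.
Discriminant: (-2)^2 - 4(0) = 4, so r = (2 ± 2)/2.
Solving: r_1 = 2, r_2 = 0.

indicial: r^2 - 2 r = 0; roots r_1 = 2, r_2 = 0


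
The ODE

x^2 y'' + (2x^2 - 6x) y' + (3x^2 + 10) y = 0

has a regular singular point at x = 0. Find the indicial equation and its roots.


Divide by x^2 to reach normal form y'' + P_1(x) y' + P_2(x) y = 0 with P_1(x) = 2 - 6/x and P_2(x) = 3 + 10/x^2.
x = 0 is a singular point because the y'-coefficient 2 - 6/x has a pole at x = 0 and the y-coefficient 3 + 10/x^2 has a pole at x = 0.
It is a regular singular point because x P_1(x) = p(x) = 2x - 6 and x^2 P_2(x) = q(x) = 3x^2 + 10 are polynomials, hence analytic at x = 0.
p(0) = -6,  q(0) = 10.
Indicial equation: r(r-1) + p(0) r + q(0) = 0, i.e. r^2 + (p(0) - 1) r + q(0) = 0, i.e. r^2 - 7 r + 10 = 0.
Discriminant: (-7)^2 - 4(10) = 9, so r = (7 ± 3)/2.
Solving: r_1 = 5, r_2 = 2.

indicial: r^2 - 7 r + 10 = 0; roots r_1 = 5, r_2 = 2


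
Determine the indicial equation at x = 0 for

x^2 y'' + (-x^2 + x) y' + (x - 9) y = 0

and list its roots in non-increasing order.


Divide by x^2 to reach normal form y'' + P_1(x) y' + P_2(x) y = 0 with P_1(x) = -1 + 1/x and P_2(x) = 1/x - 9/x^2.
x = 0 is a singular point because the y'-coefficient -1 + 1/x has a pole at x = 0 and the y-coefficient 1/x - 9/x^2 has a pole at x = 0.
It is a regular singular point because x P_1(x) = p(x) = 1 - x and x^2 P_2(x) = q(x) = x - 9 are polynomials, hence analytic at x = 0.
p(0) = 1,  q(0) = -9.
Indicial equation: r(r-1) + p(0) r + q(0) = 0, i.e. r^2 + (p(0) - 1) r + q(0) = 0, i.e. r^2 - 9 = 0.
Discriminant: (0)^2 - 4(-9) = 36, so r = (0 ± 6)/2.
Solving: r_1 = 3, r_2 = -3.

indicial: r^2 - 9 = 0; roots r_1 = 3, r_2 = -3


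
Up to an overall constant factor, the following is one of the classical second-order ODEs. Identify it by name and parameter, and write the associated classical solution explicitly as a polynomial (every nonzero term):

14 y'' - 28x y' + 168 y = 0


All three coefficients share the factor 14; dividing through by 14 gives  y'' - 2x y' + 12 y = 0.
This matches the Hermite equation y'' - 2x y' + 2n y = 0 with 2n = 12, so n = 6; the polynomial solution is H_6(x).
With y = sum_k a_k x^k, matching x^k gives (k+2)(k+1) a_{k+2} = 2(k - n) a_k = 2(k - 6) a_k. The right side vanishes at k = 6, so the series with the parity of 6 terminates at degree 6.
Standard normalization: leading coefficient of H_n is 2^n, so a_6 = 2^6 = 64. Work downward with a_k = (k+1)(k+2) a_{k+2} / (2(k - n)):
  a_4 = (5)(6)(64) / (2(4 - 6)) = 1920/(-4) = -480
  a_2 = (3)(4)(-480) / (2(2 - 6)) = -5760/(-8) = 720
  a_0 = (1)(2)(720) / (2(0 - 6)) = 1440/(-12) = -120
Hence H_6(x) = 64 x^6 - 480 x^4 + 720 x^2 - 120.

H_6(x); series = 64 x^6 - 480 x^4 + 720 x^2 - 120


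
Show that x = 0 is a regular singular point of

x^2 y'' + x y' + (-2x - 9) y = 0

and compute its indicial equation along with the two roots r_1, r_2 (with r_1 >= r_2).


Divide by x^2 to reach normal form y'' + P_1(x) y' + P_2(x) y = 0 with P_1(x) = 1/x and P_2(x) = -2/x - 9/x^2.
x = 0 is a singular point because the y'-coefficient 1/x has a pole at x = 0 and the y-coefficient -2/x - 9/x^2 has a pole at x = 0.
It is a regular singular point because x P_1(x) = p(x) = 1 and x^2 P_2(x) = q(x) = -2x - 9 are polynomials, hence analytic at x = 0.
p(0) = 1,  q(0) = -9.
Indicial equation: r(r-1) + p(0) r + q(0) = 0, i.e. r^2 + (p(0) - 1) r + q(0) = 0, i.e. r^2 - 9 = 0.
Discriminant: (0)^2 - 4(-9) = 36, so r = (0 ± 6)/2.
Solving: r_1 = 3, r_2 = -3.

indicial: r^2 - 9 = 0; roots r_1 = 3, r_2 = -3


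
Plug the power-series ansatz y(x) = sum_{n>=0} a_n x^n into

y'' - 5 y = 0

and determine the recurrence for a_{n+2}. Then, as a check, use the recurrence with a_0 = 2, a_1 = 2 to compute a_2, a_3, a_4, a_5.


Substitute y = sum_n a_n x^n into y'' + (const) y = 0.
y''(x) = sum_{n>=0} (n+2)(n+1) a_{n+2} x^n.
The ODE becomes sum_n [(n+2)(n+1) a_{n+2} - 5 a_n] x^n = 0.
Setting each coefficient to zero gives the recurrence:
  (n+2)(n+1) a_{n+2} - 5 a_n = 0,
  a_{n+2} = 5 / ((n+1)(n+2)) a_n.

Check with a_0 = 2, a_1 = 2 (apply the recurrence for n = 0, 1, 2, 3): a_0 = 2, a_1 = 2, a_2 = 5, a_3 = 5/3, a_4 = 25/12, a_5 = 5/12.

a_{n+2} = 5/((n+1)(n+2)) * a_n; check: a_0 = 2, a_1 = 2, a_2 = 5, a_3 = 5/3, a_4 = 25/12, a_5 = 5/12


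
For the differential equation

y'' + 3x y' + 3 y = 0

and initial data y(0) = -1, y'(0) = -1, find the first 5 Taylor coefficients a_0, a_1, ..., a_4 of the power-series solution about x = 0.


Ansatz: y(x) = sum_{n>=0} a_n x^n, so y'(x) = sum_{n>=1} n a_n x^(n-1) and y''(x) = sum_{n>=2} n(n-1) a_n x^(n-2).
Substitute into P(x) y'' + Q(x) y' + R(x) y = 0 with P(x) = 1, Q(x) = 3x, R(x) = 3, and match powers of x.
Initial conditions: a_0 = -1, a_1 = -1.
Setting the coefficient of each power of x to zero and solving order by order (substituting the coefficients already found):
  x^0: 2 a_2 + 3 a_0 = 0  ->  2 a_2 = -3 a_0 = 3  ->  a_2 = 3/2
  x^1: 6 a_3 + 6 a_1 = 0  ->  6 a_3 = -6 a_1 = 6  ->  a_3 = 1
  x^2: 12 a_4 + 9 a_2 = 0  ->  12 a_4 = -9 a_2 = -27/2  ->  a_4 = -9/8
Truncated series: y(x) = -1 - x + (3/2) x^2 + x^3 - (9/8) x^4 + O(x^5).

a_0 = -1; a_1 = -1; a_2 = 3/2; a_3 = 1; a_4 = -9/8


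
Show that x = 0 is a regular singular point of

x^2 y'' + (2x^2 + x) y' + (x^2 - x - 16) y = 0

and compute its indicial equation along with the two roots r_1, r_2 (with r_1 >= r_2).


Divide by x^2 to reach normal form y'' + P_1(x) y' + P_2(x) y = 0 with P_1(x) = 2 + 1/x and P_2(x) = 1 - 1/x - 16/x^2.
x = 0 is a singular point because the y'-coefficient 2 + 1/x has a pole at x = 0 and the y-coefficient 1 - 1/x - 16/x^2 has a pole at x = 0.
It is a regular singular point because x P_1(x) = p(x) = 2x + 1 and x^2 P_2(x) = q(x) = x^2 - x - 16 are polynomials, hence analytic at x = 0.
p(0) = 1,  q(0) = -16.
Indicial equation: r(r-1) + p(0) r + q(0) = 0, i.e. r^2 + (p(0) - 1) r + q(0) = 0, i.e. r^2 - 16 = 0.
Discriminant: (0)^2 - 4(-16) = 64, so r = (0 ± 8)/2.
Solving: r_1 = 4, r_2 = -4.

indicial: r^2 - 16 = 0; roots r_1 = 4, r_2 = -4


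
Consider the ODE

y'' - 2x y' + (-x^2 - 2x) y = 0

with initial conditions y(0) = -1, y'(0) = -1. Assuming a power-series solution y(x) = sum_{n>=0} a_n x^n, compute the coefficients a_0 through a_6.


Ansatz: y(x) = sum_{n>=0} a_n x^n, so y'(x) = sum_{n>=1} n a_n x^(n-1) and y''(x) = sum_{n>=2} n(n-1) a_n x^(n-2).
Substitute into P(x) y'' + Q(x) y' + R(x) y = 0 with P(x) = 1, Q(x) = -2x, R(x) = -x^2 - 2x, and match powers of x.
Initial conditions: a_0 = -1, a_1 = -1.
Setting the coefficient of each power of x to zero and solving order by order (substituting the coefficients already found):
  x^0: 2 a_2 = 0  ->  a_2 = 0
  x^1: 6 a_3 - 2 a_1 - 2 a_0 = 0  ->  6 a_3 = 2 a_1 + 2 a_0 = -4  ->  a_3 = -2/3
  x^2: 12 a_4 - 4 a_2 - 2 a_1 - a_0 = 0  ->  12 a_4 = 4 a_2 + 2 a_1 + a_0 = -3  ->  a_4 = -1/4
  x^3: 20 a_5 - 6 a_3 - 2 a_2 - a_1 = 0  ->  20 a_5 = 6 a_3 + 2 a_2 + a_1 = -5  ->  a_5 = -1/4
  x^4: 30 a_6 - 8 a_4 - 2 a_3 - a_2 = 0  ->  30 a_6 = 8 a_4 + 2 a_3 + a_2 = -10/3  ->  a_6 = -1/9
Truncated series: y(x) = -1 - x - (2/3) x^3 - (1/4) x^4 - (1/4) x^5 - (1/9) x^6 + O(x^7).

a_0 = -1; a_1 = -1; a_2 = 0; a_3 = -2/3; a_4 = -1/4; a_5 = -1/4; a_6 = -1/9


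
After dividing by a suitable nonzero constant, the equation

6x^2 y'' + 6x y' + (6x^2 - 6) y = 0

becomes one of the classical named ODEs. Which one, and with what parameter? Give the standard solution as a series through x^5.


All three coefficients share the factor 6; dividing through by 6 gives  x^2 y'' + x y' + (x^2 - 1) y = 0.
This matches the Bessel equation x^2 y'' + x y' + (x^2 - nu^2) y = 0 with nu^2 = 1, so nu = 1; the solution bounded at x = 0 is J_1(x).
Frobenius at x = 0: indicial roots ±nu; for r = nu the recurrence k(k + 2nu) c_k = -c_{k-2} gives the standard series J_nu(x) = sum_{k>=0} (-1)^k / (k! (k+nu)!) (x/2)^(2k+nu). Evaluate the first 3 terms:
  k = 0: (-1)^0 / (0! * 1! * 2^1) x^1 = 1/(1*1*2) x^1 = (1/2) x^1
  k = 1: (-1)^1 / (1! * 2! * 2^3) x^3 = -1/(1*2*8) x^3 = (-1/16) x^3
  k = 2: (-1)^2 / (2! * 3! * 2^5) x^5 = 1/(2*6*32) x^5 = (1/384) x^5
Hence J_1(x) = x^5/384 - x^3/16 + x/2 + ....

J_1(x); series = x^5/384 - x^3/16 + x/2


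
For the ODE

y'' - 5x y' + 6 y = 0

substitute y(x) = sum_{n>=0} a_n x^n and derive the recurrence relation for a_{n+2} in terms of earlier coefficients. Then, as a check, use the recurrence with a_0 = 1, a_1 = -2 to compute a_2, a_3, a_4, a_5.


Substitute y = sum_n a_n x^n.
y''(x) has coefficient (n+2)(n+1) a_{n+2} at x^n;
-5 x y'(x) has coefficient -5 n a_n at x^n (shift);
6 y(x) has coefficient 6 a_n at x^n.
Matching x^n: (n+2)(n+1) a_{n+2} + (-5n + 6) a_n = 0.
Thus a_{n+2} = (5n - 6) / ((n+1)(n+2)) * a_n.

Check with a_0 = 1, a_1 = -2 (apply the recurrence for n = 0, 1, 2, 3): a_0 = 1, a_1 = -2, a_2 = -3, a_3 = 1/3, a_4 = -1, a_5 = 3/20.

a_(n+2) = (5n - 6) / ((n+1)(n+2)) * a_n; check: a_0 = 1, a_1 = -2, a_2 = -3, a_3 = 1/3, a_4 = -1, a_5 = 3/20


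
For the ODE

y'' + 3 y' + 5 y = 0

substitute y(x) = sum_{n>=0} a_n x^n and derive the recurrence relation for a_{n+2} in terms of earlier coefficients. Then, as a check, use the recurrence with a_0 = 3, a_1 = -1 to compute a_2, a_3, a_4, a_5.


Substitute y = sum_n a_n x^n.
y''(x) has coefficient (n+2)(n+1) a_{n+2} at x^n;
3 y'(x) has coefficient 3 (n+1) a_{n+1} at x^n;
5 y(x) has coefficient 5 a_n at x^n.
Matching x^n: (n+2)(n+1) a_{n+2} + 3 (n+1) a_{n+1} + 5 a_n = 0.
Thus a_{n+2} = [-3 (n+1) a_{n+1} - 5 a_n] / ((n+1)(n+2)).

Check with a_0 = 3, a_1 = -1 (apply the recurrence for n = 0, 1, 2, 3): a_0 = 3, a_1 = -1, a_2 = -6, a_3 = 41/6, a_4 = -21/8, a_5 = -2/15.

a_(n+2) = [-3 (n+1) a_(n+1) - 5 a_n] / ((n+1)(n+2)); check: a_0 = 3, a_1 = -1, a_2 = -6, a_3 = 41/6, a_4 = -21/8, a_5 = -2/15


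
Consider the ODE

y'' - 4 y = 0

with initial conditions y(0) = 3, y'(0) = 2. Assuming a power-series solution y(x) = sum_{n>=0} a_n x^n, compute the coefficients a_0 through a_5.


Ansatz: y(x) = sum_{n>=0} a_n x^n, so y'(x) = sum_{n>=1} n a_n x^(n-1) and y''(x) = sum_{n>=2} n(n-1) a_n x^(n-2).
Substitute into P(x) y'' + Q(x) y' + R(x) y = 0 with P(x) = 1, Q(x) = 0, R(x) = -4, and match powers of x.
Initial conditions: a_0 = 3, a_1 = 2.
Setting the coefficient of each power of x to zero and solving order by order (substituting the coefficients already found):
  x^0: 2 a_2 - 4 a_0 = 0  ->  2 a_2 = 4 a_0 = 12  ->  a_2 = 6
  x^1: 6 a_3 - 4 a_1 = 0  ->  6 a_3 = 4 a_1 = 8  ->  a_3 = 4/3
  x^2: 12 a_4 - 4 a_2 = 0  ->  12 a_4 = 4 a_2 = 24  ->  a_4 = 2
  x^3: 20 a_5 - 4 a_3 = 0  ->  20 a_5 = 4 a_3 = 16/3  ->  a_5 = 4/15
Truncated series: y(x) = 3 + 2 x + 6 x^2 + (4/3) x^3 + 2 x^4 + (4/15) x^5 + O(x^6).

a_0 = 3; a_1 = 2; a_2 = 6; a_3 = 4/3; a_4 = 2; a_5 = 4/15


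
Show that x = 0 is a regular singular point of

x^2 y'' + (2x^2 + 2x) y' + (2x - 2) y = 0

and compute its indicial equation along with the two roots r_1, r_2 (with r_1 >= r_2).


Divide by x^2 to reach normal form y'' + P_1(x) y' + P_2(x) y = 0 with P_1(x) = 2 + 2/x and P_2(x) = 2/x - 2/x^2.
x = 0 is a singular point because the y'-coefficient 2 + 2/x has a pole at x = 0 and the y-coefficient 2/x - 2/x^2 has a pole at x = 0.
It is a regular singular point because x P_1(x) = p(x) = 2x + 2 and x^2 P_2(x) = q(x) = 2x - 2 are polynomials, hence analytic at x = 0.
p(0) = 2,  q(0) = -2.
Indicial equation: r(r-1) + p(0) r + q(0) = 0, i.e. r^2 + (p(0) - 1) r + q(0) = 0, i.e. r^2 + 1 r - 2 = 0.
Discriminant: (1)^2 - 4(-2) = 9, so r = (-1 ± 3)/2.
Solving: r_1 = 1, r_2 = -2.

indicial: r^2 + 1 r - 2 = 0; roots r_1 = 1, r_2 = -2


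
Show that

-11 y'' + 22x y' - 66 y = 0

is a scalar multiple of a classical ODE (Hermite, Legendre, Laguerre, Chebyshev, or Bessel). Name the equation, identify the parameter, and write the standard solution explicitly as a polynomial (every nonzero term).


All three coefficients share the factor -11; dividing through by -11 gives  y'' - 2x y' + 6 y = 0.
This matches the Hermite equation y'' - 2x y' + 2n y = 0 with 2n = 6, so n = 3; the polynomial solution is H_3(x).
With y = sum_k a_k x^k, matching x^k gives (k+2)(k+1) a_{k+2} = 2(k - n) a_k = 2(k - 3) a_k. The right side vanishes at k = 3, so the series with the parity of 3 terminates at degree 3.
Standard normalization: leading coefficient of H_n is 2^n, so a_3 = 2^3 = 8. Work downward with a_k = (k+1)(k+2) a_{k+2} / (2(k - n)):
  a_1 = (2)(3)(8) / (2(1 - 3)) = 48/(-4) = -12
Hence H_3(x) = 8 x^3 - 12 x.

H_3(x); series = 8 x^3 - 12 x


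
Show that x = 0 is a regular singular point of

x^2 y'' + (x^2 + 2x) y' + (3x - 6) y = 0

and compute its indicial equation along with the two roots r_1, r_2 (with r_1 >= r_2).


Divide by x^2 to reach normal form y'' + P_1(x) y' + P_2(x) y = 0 with P_1(x) = 1 + 2/x and P_2(x) = 3/x - 6/x^2.
x = 0 is a singular point because the y'-coefficient 1 + 2/x has a pole at x = 0 and the y-coefficient 3/x - 6/x^2 has a pole at x = 0.
It is a regular singular point because x P_1(x) = p(x) = x + 2 and x^2 P_2(x) = q(x) = 3x - 6 are polynomials, hence analytic at x = 0.
p(0) = 2,  q(0) = -6.
Indicial equation: r(r-1) + p(0) r + q(0) = 0, i.e. r^2 + (p(0) - 1) r + q(0) = 0, i.e. r^2 + 1 r - 6 = 0.
Discriminant: (1)^2 - 4(-6) = 25, so r = (-1 ± 5)/2.
Solving: r_1 = 2, r_2 = -3.

indicial: r^2 + 1 r - 6 = 0; roots r_1 = 2, r_2 = -3


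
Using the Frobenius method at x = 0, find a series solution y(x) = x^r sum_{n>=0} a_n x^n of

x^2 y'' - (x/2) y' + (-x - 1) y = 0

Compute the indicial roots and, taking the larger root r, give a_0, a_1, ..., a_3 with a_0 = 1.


Write in Frobenius form y'' + (p(x)/x) y' + (q(x)/x^2) y = 0:
  p(x) = -1/2,  q(x) = -x - 1.
Indicial equation: r(r-1) + (-1/2) r + (-1) = 0 -> roots r_1 = 2, r_2 = -1/2.
Take r = r_1 = 2. Let y(x) = x^r sum_{n>=0} a_n x^n with a_0 = 1.
Substitute y = x^r sum a_n x^n and match x^{r+n}. The recurrence is
  D(n) a_n - 1 a_{n-1} = 0,  where D(n) = (r+n)(r+n-1) + (-1/2)(r+n) + (-1).
  a_n = 1 / D(n) * a_{n-1}.
Since the indicial polynomial factors as (r - r_1)(r - r_2), D(n) = (r_1 + n - r_1)(r_1 + n - r_2) = n(n + 5/2).
Evaluating step by step (a_0 = 1):
  n = 1: D(1) = 1(1 + 5/2) = 7/2; numerator = 1(1) = 1; a_1 = (1)/(7/2) = 2/7
  n = 2: D(2) = 2(2 + 5/2) = 9; numerator = 1(2/7) = 2/7; a_2 = (2/7)/(9) = 2/63
  n = 3: D(3) = 3(3 + 5/2) = 33/2; numerator = 1(2/63) = 2/63; a_3 = (2/63)/(33/2) = 4/2079

r = 2; a_0 = 1; a_1 = 2/7; a_2 = 2/63; a_3 = 4/2079


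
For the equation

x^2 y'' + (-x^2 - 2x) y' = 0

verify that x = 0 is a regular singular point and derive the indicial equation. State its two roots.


Divide by x^2 to reach normal form y'' + P_1(x) y' + P_2(x) y = 0 with P_1(x) = -1 - 2/x and P_2(x) = 0.
x = 0 is a singular point because the y'-coefficient -1 - 2/x has a pole at x = 0.
It is a regular singular point because x P_1(x) = p(x) = -x - 2 and x^2 P_2(x) = q(x) = 0 are polynomials, hence analytic at x = 0.
p(0) = -2,  q(0) = 0.
Indicial equation: r(r-1) + p(0) r + q(0) = 0, i.e. r^2 + (p(0) - 1) r + q(0) = 0, i.e. r^2 - 3 r = 0.
Discriminant: (-3)^2 - 4(0) = 9, so r = (3 ± 3)/2.
Solving: r_1 = 3, r_2 = 0.

indicial: r^2 - 3 r = 0; roots r_1 = 3, r_2 = 0


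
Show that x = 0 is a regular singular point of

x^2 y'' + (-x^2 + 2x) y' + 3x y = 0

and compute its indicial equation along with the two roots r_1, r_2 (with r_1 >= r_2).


Divide by x^2 to reach normal form y'' + P_1(x) y' + P_2(x) y = 0 with P_1(x) = -1 + 2/x and P_2(x) = 3/x.
x = 0 is a singular point because the y'-coefficient -1 + 2/x has a pole at x = 0 and the y-coefficient 3/x has a pole at x = 0.
It is a regular singular point because x P_1(x) = p(x) = 2 - x and x^2 P_2(x) = q(x) = 3x are polynomials, hence analytic at x = 0.
p(0) = 2,  q(0) = 0.
Indicial equation: r(r-1) + p(0) r + q(0) = 0, i.e. r^2 + (p(0) - 1) r + q(0) = 0, i.e. r^2 + 1 r = 0.
Discriminant: (1)^2 - 4(0) = 1, so r = (-1 ± 1)/2.
Solving: r_1 = 0, r_2 = -1.

indicial: r^2 + 1 r = 0; roots r_1 = 0, r_2 = -1
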